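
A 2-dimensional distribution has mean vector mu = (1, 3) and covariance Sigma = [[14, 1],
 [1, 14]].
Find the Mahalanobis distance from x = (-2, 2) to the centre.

Step 1 — centre the observation: (x - mu) = (-3, -1).

Step 2 — invert Sigma. det(Sigma) = 14·14 - (1)² = 195.
  Sigma^{-1} = (1/det) · [[d, -b], [-b, a]] = [[0.0718, -0.0051],
 [-0.0051, 0.0718]].

Step 3 — form the quadratic (x - mu)^T · Sigma^{-1} · (x - mu):
  Sigma^{-1} · (x - mu) = (-0.2103, -0.0564).
  (x - mu)^T · [Sigma^{-1} · (x - mu)] = (-3)·(-0.2103) + (-1)·(-0.0564) = 0.6872.

Step 4 — take square root: d = √(0.6872) ≈ 0.829.

d(x, mu) = √(0.6872) ≈ 0.829


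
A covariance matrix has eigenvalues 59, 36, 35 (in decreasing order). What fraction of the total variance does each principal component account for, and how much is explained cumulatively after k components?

Step 1 — total variance = trace(Sigma) = Σ λ_i = 59 + 36 + 35 = 130.

Step 2 — fraction explained by component i = λ_i / Σ λ:
  PC1: 59/130 = 0.4538
  PC2: 36/130 = 0.2769
  PC3: 35/130 = 0.2692

Step 3 — cumulative fraction after k components = (λ_1 + ... + λ_k) / Σ λ:
  k = 1: 59/130 = 0.4538
  k = 2: (59 + 36)/130 = 95/130 = 0.7308
  k = 3: (59 + 36 + 35)/130 = 130/130 = 1

Summary (fraction, with percent):

explained: PC1 0.4538 (45.38%), PC2 0.2769 (27.69%), PC3 0.2692 (26.92%);  cumulative: 0.4538, 0.7308, 1


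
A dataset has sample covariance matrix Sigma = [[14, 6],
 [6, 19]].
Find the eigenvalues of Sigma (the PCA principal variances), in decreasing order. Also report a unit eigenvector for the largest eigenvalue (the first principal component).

Step 1 — characteristic polynomial of 2×2 Sigma:
  det(Sigma - λI) = λ² - trace · λ + det = 0.
  trace = 14 + 19 = 33, det = 14·19 - (6)² = 230.
Step 2 — discriminant:
  Δ = trace² - 4·det = 1089 - 920 = 169.
Step 3 — eigenvalues:
  λ = (trace ± √Δ)/2 = (33 ± 13)/2,
  λ_1 = 23,  λ_2 = 10.

Step 4 — unit eigenvector for λ_1: solve (Sigma - λ_1 I)v = 0. First row:
  (14 - 23)·v_x + (6)·v_y = 0, i.e. (-9)·v_x + (6)·v_y = 0,
  so v ∝ (b, λ_1 - a) = (6, 9) = u.
  ||u|| = √((6)² + (9)²) = √(117) ≈ 10.8167,
  v_1 = u/||u|| ≈ (0.5547, 0.8321) (||v_1|| = 1).

λ_1 = 23,  λ_2 = 10;  v_1 ≈ (0.5547, 0.8321)


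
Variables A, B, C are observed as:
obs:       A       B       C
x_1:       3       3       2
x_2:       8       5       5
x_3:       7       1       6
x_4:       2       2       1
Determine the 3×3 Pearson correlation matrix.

Step 1 — column means:
  mean(A) = (3 + 8 + 7 + 2) / 4 = 20/4 = 5
  mean(B) = (3 + 5 + 1 + 2) / 4 = 11/4 = 2.75
  mean(C) = (2 + 5 + 6 + 1) / 4 = 14/4 = 3.5

Step 2 — sample variances and covariances s[i,j] = (1/(n-1)) · Σ_k (x_{k,i} - mean_i) · (x_{k,j} - mean_j), with n-1 = 3:
  s[A,A] = ((-2)·(-2) + (3)·(3) + (2)·(2) + (-3)·(-3)) / 3 = 26/3 = 8.6667
  s[A,B] = ((-2)·(0.25) + (3)·(2.25) + (2)·(-1.75) + (-3)·(-0.75)) / 3 = 5/3 = 1.6667
  s[A,C] = ((-2)·(-1.5) + (3)·(1.5) + (2)·(2.5) + (-3)·(-2.5)) / 3 = 20/3 = 6.6667
  s[B,B] = ((0.25)·(0.25) + (2.25)·(2.25) + (-1.75)·(-1.75) + (-0.75)·(-0.75)) / 3 = 8.75/3 = 2.9167
  s[B,C] = ((0.25)·(-1.5) + (2.25)·(1.5) + (-1.75)·(2.5) + (-0.75)·(-2.5)) / 3 = 0.5/3 = 0.1667
  s[C,C] = ((-1.5)·(-1.5) + (1.5)·(1.5) + (2.5)·(2.5) + (-2.5)·(-2.5)) / 3 = 17/3 = 5.6667
  Sample standard deviations s_i = √(s[i,i]):
  s(A) = √(8.6667) = 2.9439
  s(B) = √(2.9167) = 1.7078
  s(C) = √(5.6667) = 2.3805

Step 3 — r_{ij} = s_{ij} / (s_i · s_j):
  r[A,A] = 1 (diagonal).
  r[A,B] = 1.6667 / (2.9439 · 1.7078) = 1.6667 / 5.0277 = 0.3315
  r[A,C] = 6.6667 / (2.9439 · 2.3805) = 6.6667 / 7.0079 = 0.9513
  r[B,B] = 1 (diagonal).
  r[B,C] = 0.1667 / (1.7078 · 2.3805) = 0.1667 / 4.0654 = 0.041
  r[C,C] = 1 (diagonal).

R is symmetric with unit diagonal. Assembling:

R = [[1, 0.3315, 0.9513],
 [0.3315, 1, 0.041],
 [0.9513, 0.041, 1]]


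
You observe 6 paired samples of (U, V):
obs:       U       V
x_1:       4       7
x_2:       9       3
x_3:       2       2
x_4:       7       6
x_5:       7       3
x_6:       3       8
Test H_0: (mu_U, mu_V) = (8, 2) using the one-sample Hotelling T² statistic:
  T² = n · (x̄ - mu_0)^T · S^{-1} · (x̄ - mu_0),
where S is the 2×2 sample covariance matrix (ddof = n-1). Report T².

Step 1 — sample mean vector:
  mean(U) = (4 + 9 + 2 + 7 + 7 + 3) / 6 = 32/6 = 5.3333
  mean(V) = (7 + 3 + 2 + 6 + 3 + 8) / 6 = 29/6 = 4.8333
  x̄ = (5.3333, 4.8333),  deviation x̄ - mu_0 = (5.3333, 4.8333) - (8, 2) = (-2.6667, 2.8333).

Step 2 — sample covariance matrix, S[i,j] = (1/(n-1)) · Σ_k (x_{k,i} - mean_i) · (x_{k,j} - mean_j), divisor n-1 = 5:
  S[U,U] = ((-1.3333)·(-1.3333) + (3.6667)·(3.6667) + (-3.3333)·(-3.3333) + (1.6667)·(1.6667) + (1.6667)·(1.6667) + (-2.3333)·(-2.3333)) / 5 = 37.3333/5 = 7.4667
  S[U,V] = ((-1.3333)·(2.1667) + (3.6667)·(-1.8333) + (-3.3333)·(-2.8333) + (1.6667)·(1.1667) + (1.6667)·(-1.8333) + (-2.3333)·(3.1667)) / 5 = -8.6667/5 = -1.7333
  S[V,V] = ((2.1667)·(2.1667) + (-1.8333)·(-1.8333) + (-2.8333)·(-2.8333) + (1.1667)·(1.1667) + (-1.8333)·(-1.8333) + (3.1667)·(3.1667)) / 5 = 30.8333/5 = 6.1667
  S = [[7.4667, -1.7333],
 [-1.7333, 6.1667]].

Step 3 — invert S. det(S) = 7.4667·6.1667 - (-1.7333)² = 43.04.
  S^{-1} = (1/det) · [[d, -b], [-b, a]] = [[0.1433, 0.0403],
 [0.0403, 0.1735]].

Step 4 — quadratic form (x̄ - mu_0)^T · S^{-1} · (x̄ - mu_0):
  S^{-1} · (x̄ - mu_0) = (-0.268, 0.3841),
  (x̄ - mu_0)^T · [...] = (-2.6667)·(-0.268) + (2.8333)·(0.3841) = 1.803.

Step 5 — scale by n: T² = 6 · 1.803 = 10.8178.

T² ≈ 10.8178


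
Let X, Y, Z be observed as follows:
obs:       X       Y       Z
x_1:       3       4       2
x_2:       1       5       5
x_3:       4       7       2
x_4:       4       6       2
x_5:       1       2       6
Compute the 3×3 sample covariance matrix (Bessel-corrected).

Step 1 — column means:
  mean(X) = (3 + 1 + 4 + 4 + 1) / 5 = 13/5 = 2.6
  mean(Y) = (4 + 5 + 7 + 6 + 2) / 5 = 24/5 = 4.8
  mean(Z) = (2 + 5 + 2 + 2 + 6) / 5 = 17/5 = 3.4

Step 2 — sample covariance S[i,j] = (1/(n-1)) · Σ_k (x_{k,i} - mean_i) · (x_{k,j} - mean_j), with n-1 = 4.
  S[X,X] = ((0.4)·(0.4) + (-1.6)·(-1.6) + (1.4)·(1.4) + (1.4)·(1.4) + (-1.6)·(-1.6)) / 4 = 9.2/4 = 2.3
  S[X,Y] = ((0.4)·(-0.8) + (-1.6)·(0.2) + (1.4)·(2.2) + (1.4)·(1.2) + (-1.6)·(-2.8)) / 4 = 8.6/4 = 2.15
  S[X,Z] = ((0.4)·(-1.4) + (-1.6)·(1.6) + (1.4)·(-1.4) + (1.4)·(-1.4) + (-1.6)·(2.6)) / 4 = -11.2/4 = -2.8
  S[Y,Y] = ((-0.8)·(-0.8) + (0.2)·(0.2) + (2.2)·(2.2) + (1.2)·(1.2) + (-2.8)·(-2.8)) / 4 = 14.8/4 = 3.7
  S[Y,Z] = ((-0.8)·(-1.4) + (0.2)·(1.6) + (2.2)·(-1.4) + (1.2)·(-1.4) + (-2.8)·(2.6)) / 4 = -10.6/4 = -2.65
  S[Z,Z] = ((-1.4)·(-1.4) + (1.6)·(1.6) + (-1.4)·(-1.4) + (-1.4)·(-1.4) + (2.6)·(2.6)) / 4 = 15.2/4 = 3.8

S is symmetric (S[j,i] = S[i,j]). Assembling:

S = [[2.3, 2.15, -2.8],
 [2.15, 3.7, -2.65],
 [-2.8, -2.65, 3.8]]


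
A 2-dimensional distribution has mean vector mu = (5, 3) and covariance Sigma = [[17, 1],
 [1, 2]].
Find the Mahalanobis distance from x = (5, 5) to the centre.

Step 1 — centre the observation: (x - mu) = (0, 2).

Step 2 — invert Sigma. det(Sigma) = 17·2 - (1)² = 33.
  Sigma^{-1} = (1/det) · [[d, -b], [-b, a]] = [[0.0606, -0.0303],
 [-0.0303, 0.5152]].

Step 3 — form the quadratic (x - mu)^T · Sigma^{-1} · (x - mu):
  Sigma^{-1} · (x - mu) = (-0.0606, 1.0303).
  (x - mu)^T · [Sigma^{-1} · (x - mu)] = (0)·(-0.0606) + (2)·(1.0303) = 2.0606.

Step 4 — take square root: d = √(2.0606) ≈ 1.4355.

d(x, mu) = √(2.0606) ≈ 1.4355


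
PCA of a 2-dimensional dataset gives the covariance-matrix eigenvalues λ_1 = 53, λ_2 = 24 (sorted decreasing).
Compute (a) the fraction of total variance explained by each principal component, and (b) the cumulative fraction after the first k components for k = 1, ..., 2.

Step 1 — total variance = trace(Sigma) = Σ λ_i = 53 + 24 = 77.

Step 2 — fraction explained by component i = λ_i / Σ λ:
  PC1: 53/77 = 0.6883
  PC2: 24/77 = 0.3117

Step 3 — cumulative fraction after k components = (λ_1 + ... + λ_k) / Σ λ:
  k = 1: 53/77 = 0.6883
  k = 2: (53 + 24)/77 = 77/77 = 1

Summary (fraction, with percent):

explained: PC1 0.6883 (68.83%), PC2 0.3117 (31.17%);  cumulative: 0.6883, 1


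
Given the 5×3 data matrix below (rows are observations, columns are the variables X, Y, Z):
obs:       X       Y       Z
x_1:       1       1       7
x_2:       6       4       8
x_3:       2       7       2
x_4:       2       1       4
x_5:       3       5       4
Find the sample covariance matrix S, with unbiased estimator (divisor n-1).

Step 1 — column means:
  mean(X) = (1 + 6 + 2 + 2 + 3) / 5 = 14/5 = 2.8
  mean(Y) = (1 + 4 + 7 + 1 + 5) / 5 = 18/5 = 3.6
  mean(Z) = (7 + 8 + 2 + 4 + 4) / 5 = 25/5 = 5

Step 2 — sample covariance S[i,j] = (1/(n-1)) · Σ_k (x_{k,i} - mean_i) · (x_{k,j} - mean_j), with n-1 = 4.
  S[X,X] = ((-1.8)·(-1.8) + (3.2)·(3.2) + (-0.8)·(-0.8) + (-0.8)·(-0.8) + (0.2)·(0.2)) / 4 = 14.8/4 = 3.7
  S[X,Y] = ((-1.8)·(-2.6) + (3.2)·(0.4) + (-0.8)·(3.4) + (-0.8)·(-2.6) + (0.2)·(1.4)) / 4 = 5.6/4 = 1.4
  S[X,Z] = ((-1.8)·(2) + (3.2)·(3) + (-0.8)·(-3) + (-0.8)·(-1) + (0.2)·(-1)) / 4 = 9/4 = 2.25
  S[Y,Y] = ((-2.6)·(-2.6) + (0.4)·(0.4) + (3.4)·(3.4) + (-2.6)·(-2.6) + (1.4)·(1.4)) / 4 = 27.2/4 = 6.8
  S[Y,Z] = ((-2.6)·(2) + (0.4)·(3) + (3.4)·(-3) + (-2.6)·(-1) + (1.4)·(-1)) / 4 = -13/4 = -3.25
  S[Z,Z] = ((2)·(2) + (3)·(3) + (-3)·(-3) + (-1)·(-1) + (-1)·(-1)) / 4 = 24/4 = 6

S is symmetric (S[j,i] = S[i,j]). Assembling:

S = [[3.7, 1.4, 2.25],
 [1.4, 6.8, -3.25],
 [2.25, -3.25, 6]]


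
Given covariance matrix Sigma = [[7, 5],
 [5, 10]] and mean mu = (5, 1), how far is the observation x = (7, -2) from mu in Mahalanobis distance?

Step 1 — centre the observation: (x - mu) = (2, -3).

Step 2 — invert Sigma. det(Sigma) = 7·10 - (5)² = 45.
  Sigma^{-1} = (1/det) · [[d, -b], [-b, a]] = [[0.2222, -0.1111],
 [-0.1111, 0.1556]].

Step 3 — form the quadratic (x - mu)^T · Sigma^{-1} · (x - mu):
  Sigma^{-1} · (x - mu) = (0.7778, -0.6889).
  (x - mu)^T · [Sigma^{-1} · (x - mu)] = (2)·(0.7778) + (-3)·(-0.6889) = 3.6222.

Step 4 — take square root: d = √(3.6222) ≈ 1.9032.

d(x, mu) = √(3.6222) ≈ 1.9032


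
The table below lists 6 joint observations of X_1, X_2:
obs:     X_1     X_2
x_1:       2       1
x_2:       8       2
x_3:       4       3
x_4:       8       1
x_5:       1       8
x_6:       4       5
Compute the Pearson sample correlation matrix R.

Step 1 — column means:
  mean(X_1) = (2 + 8 + 4 + 8 + 1 + 4) / 6 = 27/6 = 4.5
  mean(X_2) = (1 + 2 + 3 + 1 + 8 + 5) / 6 = 20/6 = 3.3333

Step 2 — sample variances and covariances s[i,j] = (1/(n-1)) · Σ_k (x_{k,i} - mean_i) · (x_{k,j} - mean_j), with n-1 = 5:
  s[X_1,X_1] = ((-2.5)·(-2.5) + (3.5)·(3.5) + (-0.5)·(-0.5) + (3.5)·(3.5) + (-3.5)·(-3.5) + (-0.5)·(-0.5)) / 5 = 43.5/5 = 8.7
  s[X_1,X_2] = ((-2.5)·(-2.3333) + (3.5)·(-1.3333) + (-0.5)·(-0.3333) + (3.5)·(-2.3333) + (-3.5)·(4.6667) + (-0.5)·(1.6667)) / 5 = -24/5 = -4.8
  s[X_2,X_2] = ((-2.3333)·(-2.3333) + (-1.3333)·(-1.3333) + (-0.3333)·(-0.3333) + (-2.3333)·(-2.3333) + (4.6667)·(4.6667) + (1.6667)·(1.6667)) / 5 = 37.3333/5 = 7.4667
  Sample standard deviations s_i = √(s[i,i]):
  s(X_1) = √(8.7) = 2.9496
  s(X_2) = √(7.4667) = 2.7325

Step 3 — r_{ij} = s_{ij} / (s_i · s_j):
  r[X_1,X_1] = 1 (diagonal).
  r[X_1,X_2] = -4.8 / (2.9496 · 2.7325) = -4.8 / 8.0598 = -0.5956
  r[X_2,X_2] = 1 (diagonal).

R is symmetric with unit diagonal. Assembling:

R = [[1, -0.5956],
 [-0.5956, 1]]


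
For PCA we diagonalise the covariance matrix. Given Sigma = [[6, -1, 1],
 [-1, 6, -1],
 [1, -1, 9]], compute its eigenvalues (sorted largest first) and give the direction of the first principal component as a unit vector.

Step 1 — characteristic polynomial p(λ) = det(λI - Sigma) = λ³ - tr·λ² + c_1·λ - det, where tr = trace, c_1 = sum of the principal 2×2 minors, det = det(Sigma):
  tr = 6 + 6 + 9 = 21,
  c_1 = (6·6 - (-1)²) + (6·9 - (1)²) + (6·9 - (-1)²) = 35 + 53 + 53 = 141,
  det = 6·(6·9 - (-1)²) - (-1)·((-1)·9 - (-1)·(1)) + (1)·((-1)·(-1) - 6·(1)) = 6·(53) - (-1)·(-8) + (1)·(-5) = 305.
  So p(λ) = λ³ - 21λ² + 141λ - 305.
Step 2 — look for an integer root (rational root theorem: any rational root is an integer divisor of 305). Testing λ = 5:
  p(5) = 125 - 525 + 705 - 305 = 0  ✓
  Dividing out (λ - 5): p(λ) = (λ - 5)(λ² - 16λ + 61).
Step 3 — remaining eigenvalues from the quadratic λ² - 16λ + 61 = 0:
  Δ = 16² - 4·61 = 256 - 244 = 12,  λ = (16 ± √12)/2 = (16 ± 3.4641)/2 ≈ 9.7321 or 6.2679.
  Sorted: λ_1 = 9.7321,  λ_2 = 6.2679,  λ_3 = 5  (check: sum = 21 = tr ✓).

Step 4 — unit eigenvector for λ_1 ≈ 9.7321: v spans the null space of (Sigma - λ_1 I), whose rows are
  r_1 = (-3.7321, -1, 1),  r_2 = (-1, -3.7321, -1),  r_3 = (1, -1, -0.7321).
  v is orthogonal to every row, so take v ∝ r_1 × r_2 = ((-1)·(-1) - (1)·(-3.7321), (1)·(-1) - (-3.7321)·(-1), (-3.7321)·(-3.7321) - (-1)·(-1)) ≈ (4.7321, -4.7321, 12.9282).
  Let u = (4.7321, -4.7321, 12.9282).
  ||u|| = √((4.7321)² + (-4.7321)² + (12.9282)²) = √(211.923) ≈ 14.5576,  v_1 = u/||u|| ≈ (0.3251, -0.3251, 0.8881) (||v_1|| = 1).

λ_1 = 9.7321,  λ_2 = 6.2679,  λ_3 = 5;  v_1 ≈ (0.3251, -0.3251, 0.8881)


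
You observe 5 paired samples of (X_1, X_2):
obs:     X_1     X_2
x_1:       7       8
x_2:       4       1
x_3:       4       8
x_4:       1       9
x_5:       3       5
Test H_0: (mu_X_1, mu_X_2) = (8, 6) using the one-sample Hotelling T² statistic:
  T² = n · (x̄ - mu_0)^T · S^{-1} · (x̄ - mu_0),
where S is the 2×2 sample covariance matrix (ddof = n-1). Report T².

Step 1 — sample mean vector:
  mean(X_1) = (7 + 4 + 4 + 1 + 3) / 5 = 19/5 = 3.8
  mean(X_2) = (8 + 1 + 8 + 9 + 5) / 5 = 31/5 = 6.2
  x̄ = (3.8, 6.2),  deviation x̄ - mu_0 = (3.8, 6.2) - (8, 6) = (-4.2, 0.2).

Step 2 — sample covariance matrix, S[i,j] = (1/(n-1)) · Σ_k (x_{k,i} - mean_i) · (x_{k,j} - mean_j), divisor n-1 = 4:
  S[X_1,X_1] = ((3.2)·(3.2) + (0.2)·(0.2) + (0.2)·(0.2) + (-2.8)·(-2.8) + (-0.8)·(-0.8)) / 4 = 18.8/4 = 4.7
  S[X_1,X_2] = ((3.2)·(1.8) + (0.2)·(-5.2) + (0.2)·(1.8) + (-2.8)·(2.8) + (-0.8)·(-1.2)) / 4 = -1.8/4 = -0.45
  S[X_2,X_2] = ((1.8)·(1.8) + (-5.2)·(-5.2) + (1.8)·(1.8) + (2.8)·(2.8) + (-1.2)·(-1.2)) / 4 = 42.8/4 = 10.7
  S = [[4.7, -0.45],
 [-0.45, 10.7]].

Step 3 — invert S. det(S) = 4.7·10.7 - (-0.45)² = 50.0875.
  S^{-1} = (1/det) · [[d, -b], [-b, a]] = [[0.2136, 0.009],
 [0.009, 0.0938]].

Step 4 — quadratic form (x̄ - mu_0)^T · S^{-1} · (x̄ - mu_0):
  S^{-1} · (x̄ - mu_0) = (-0.8954, -0.019),
  (x̄ - mu_0)^T · [...] = (-4.2)·(-0.8954) + (0.2)·(-0.019) = 3.757.

Step 5 — scale by n: T² = 5 · 3.757 = 18.7851.

T² ≈ 18.7851


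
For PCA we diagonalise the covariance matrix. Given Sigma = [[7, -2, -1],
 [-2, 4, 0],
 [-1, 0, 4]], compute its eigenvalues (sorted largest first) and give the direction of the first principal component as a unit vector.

Step 1 — characteristic polynomial p(λ) = det(λI - Sigma) = λ³ - tr·λ² + c_1·λ - det, where tr = trace, c_1 = sum of the principal 2×2 minors, det = det(Sigma):
  tr = 7 + 4 + 4 = 15,
  c_1 = (7·4 - (-2)²) + (7·4 - (-1)²) + (4·4 - (0)²) = 24 + 27 + 16 = 67,
  det = 7·(4·4 - (0)²) - (-2)·((-2)·4 - (0)·(-1)) + (-1)·((-2)·(0) - 4·(-1)) = 7·(16) - (-2)·(-8) + (-1)·(4) = 92.
  So p(λ) = λ³ - 15λ² + 67λ - 92.
Step 2 — look for an integer root (rational root theorem: any rational root is an integer divisor of 92). Testing λ = 4:
  p(4) = 64 - 240 + 268 - 92 = 0  ✓
  Dividing out (λ - 4): p(λ) = (λ - 4)(λ² - 11λ + 23).
Step 3 — remaining eigenvalues from the quadratic λ² - 11λ + 23 = 0:
  Δ = 11² - 4·23 = 121 - 92 = 29,  λ = (11 ± √29)/2 = (11 ± 5.3852)/2 ≈ 8.1926 or 2.8074.
  Sorted: λ_1 = 8.1926,  λ_2 = 4,  λ_3 = 2.8074  (check: sum = 15 = tr ✓).

Step 4 — unit eigenvector for λ_1 ≈ 8.1926: v spans the null space of (Sigma - λ_1 I), whose rows are
  r_1 = (-1.1926, -2, -1),  r_2 = (-2, -4.1926, 0),  r_3 = (-1, 0, -4.1926).
  v is orthogonal to every row, so take v ∝ r_1 × r_2 = ((-2)·(0) - (-1)·(-4.1926), (-1)·(-2) - (-1.1926)·(0), (-1.1926)·(-4.1926) - (-2)·(-2)) ≈ (-4.1926, 2, 1).
  Rescale (multiply by -1 so the first nonzero entry is positive): u = (4.1926, -2, -1).
  ||u|| = √((4.1926)² + (-2)² + (-1)²) = √(22.5777) ≈ 4.7516,  v_1 = u/||u|| ≈ (0.8824, -0.4209, -0.2105) (||v_1|| = 1).

λ_1 = 8.1926,  λ_2 = 4,  λ_3 = 2.8074;  v_1 ≈ (0.8824, -0.4209, -0.2105)


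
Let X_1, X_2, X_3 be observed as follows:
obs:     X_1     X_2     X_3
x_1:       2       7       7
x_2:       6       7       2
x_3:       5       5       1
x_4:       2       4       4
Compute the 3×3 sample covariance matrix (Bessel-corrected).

Step 1 — column means:
  mean(X_1) = (2 + 6 + 5 + 2) / 4 = 15/4 = 3.75
  mean(X_2) = (7 + 7 + 5 + 4) / 4 = 23/4 = 5.75
  mean(X_3) = (7 + 2 + 1 + 4) / 4 = 14/4 = 3.5

Step 2 — sample covariance S[i,j] = (1/(n-1)) · Σ_k (x_{k,i} - mean_i) · (x_{k,j} - mean_j), with n-1 = 3.
  S[X_1,X_1] = ((-1.75)·(-1.75) + (2.25)·(2.25) + (1.25)·(1.25) + (-1.75)·(-1.75)) / 3 = 12.75/3 = 4.25
  S[X_1,X_2] = ((-1.75)·(1.25) + (2.25)·(1.25) + (1.25)·(-0.75) + (-1.75)·(-1.75)) / 3 = 2.75/3 = 0.9167
  S[X_1,X_3] = ((-1.75)·(3.5) + (2.25)·(-1.5) + (1.25)·(-2.5) + (-1.75)·(0.5)) / 3 = -13.5/3 = -4.5
  S[X_2,X_2] = ((1.25)·(1.25) + (1.25)·(1.25) + (-0.75)·(-0.75) + (-1.75)·(-1.75)) / 3 = 6.75/3 = 2.25
  S[X_2,X_3] = ((1.25)·(3.5) + (1.25)·(-1.5) + (-0.75)·(-2.5) + (-1.75)·(0.5)) / 3 = 3.5/3 = 1.1667
  S[X_3,X_3] = ((3.5)·(3.5) + (-1.5)·(-1.5) + (-2.5)·(-2.5) + (0.5)·(0.5)) / 3 = 21/3 = 7

S is symmetric (S[j,i] = S[i,j]). Assembling:

S = [[4.25, 0.9167, -4.5],
 [0.9167, 2.25, 1.1667],
 [-4.5, 1.1667, 7]]


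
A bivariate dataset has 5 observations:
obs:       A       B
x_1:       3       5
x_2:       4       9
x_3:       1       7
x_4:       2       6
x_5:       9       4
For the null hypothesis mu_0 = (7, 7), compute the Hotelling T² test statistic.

Step 1 — sample mean vector:
  mean(A) = (3 + 4 + 1 + 2 + 9) / 5 = 19/5 = 3.8
  mean(B) = (5 + 9 + 7 + 6 + 4) / 5 = 31/5 = 6.2
  x̄ = (3.8, 6.2),  deviation x̄ - mu_0 = (3.8, 6.2) - (7, 7) = (-3.2, -0.8).

Step 2 — sample covariance matrix, S[i,j] = (1/(n-1)) · Σ_k (x_{k,i} - mean_i) · (x_{k,j} - mean_j), divisor n-1 = 4:
  S[A,A] = ((-0.8)·(-0.8) + (0.2)·(0.2) + (-2.8)·(-2.8) + (-1.8)·(-1.8) + (5.2)·(5.2)) / 4 = 38.8/4 = 9.7
  S[A,B] = ((-0.8)·(-1.2) + (0.2)·(2.8) + (-2.8)·(0.8) + (-1.8)·(-0.2) + (5.2)·(-2.2)) / 4 = -11.8/4 = -2.95
  S[B,B] = ((-1.2)·(-1.2) + (2.8)·(2.8) + (0.8)·(0.8) + (-0.2)·(-0.2) + (-2.2)·(-2.2)) / 4 = 14.8/4 = 3.7
  S = [[9.7, -2.95],
 [-2.95, 3.7]].

Step 3 — invert S. det(S) = 9.7·3.7 - (-2.95)² = 27.1875.
  S^{-1} = (1/det) · [[d, -b], [-b, a]] = [[0.1361, 0.1085],
 [0.1085, 0.3568]].

Step 4 — quadratic form (x̄ - mu_0)^T · S^{-1} · (x̄ - mu_0):
  S^{-1} · (x̄ - mu_0) = (-0.5223, -0.6326),
  (x̄ - mu_0)^T · [...] = (-3.2)·(-0.5223) + (-0.8)·(-0.6326) = 2.1775.

Step 5 — scale by n: T² = 5 · 2.1775 = 10.8874.

T² ≈ 10.8874


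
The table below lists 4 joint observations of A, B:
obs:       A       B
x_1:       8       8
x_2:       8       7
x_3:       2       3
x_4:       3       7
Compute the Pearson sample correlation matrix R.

Step 1 — column means:
  mean(A) = (8 + 8 + 2 + 3) / 4 = 21/4 = 5.25
  mean(B) = (8 + 7 + 3 + 7) / 4 = 25/4 = 6.25

Step 2 — sample variances and covariances s[i,j] = (1/(n-1)) · Σ_k (x_{k,i} - mean_i) · (x_{k,j} - mean_j), with n-1 = 3:
  s[A,A] = ((2.75)·(2.75) + (2.75)·(2.75) + (-3.25)·(-3.25) + (-2.25)·(-2.25)) / 3 = 30.75/3 = 10.25
  s[A,B] = ((2.75)·(1.75) + (2.75)·(0.75) + (-3.25)·(-3.25) + (-2.25)·(0.75)) / 3 = 15.75/3 = 5.25
  s[B,B] = ((1.75)·(1.75) + (0.75)·(0.75) + (-3.25)·(-3.25) + (0.75)·(0.75)) / 3 = 14.75/3 = 4.9167
  Sample standard deviations s_i = √(s[i,i]):
  s(A) = √(10.25) = 3.2016
  s(B) = √(4.9167) = 2.2174

Step 3 — r_{ij} = s_{ij} / (s_i · s_j):
  r[A,A] = 1 (diagonal).
  r[A,B] = 5.25 / (3.2016 · 2.2174) = 5.25 / 7.099 = 0.7395
  r[B,B] = 1 (diagonal).

R is symmetric with unit diagonal. Assembling:

R = [[1, 0.7395],
 [0.7395, 1]]


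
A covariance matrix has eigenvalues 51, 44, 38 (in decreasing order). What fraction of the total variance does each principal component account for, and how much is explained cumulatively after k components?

Step 1 — total variance = trace(Sigma) = Σ λ_i = 51 + 44 + 38 = 133.

Step 2 — fraction explained by component i = λ_i / Σ λ:
  PC1: 51/133 = 0.3835
  PC2: 44/133 = 0.3308
  PC3: 38/133 = 0.2857

Step 3 — cumulative fraction after k components = (λ_1 + ... + λ_k) / Σ λ:
  k = 1: 51/133 = 0.3835
  k = 2: (51 + 44)/133 = 95/133 = 0.7143
  k = 3: (51 + 44 + 38)/133 = 133/133 = 1

Summary (fraction, with percent):

explained: PC1 0.3835 (38.35%), PC2 0.3308 (33.08%), PC3 0.2857 (28.57%);  cumulative: 0.3835, 0.7143, 1


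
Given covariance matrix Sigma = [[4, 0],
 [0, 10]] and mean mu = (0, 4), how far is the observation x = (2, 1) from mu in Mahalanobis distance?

Step 1 — centre the observation: (x - mu) = (2, -3).

Step 2 — invert Sigma. det(Sigma) = 4·10 - (0)² = 40.
  Sigma^{-1} = (1/det) · [[d, -b], [-b, a]] = [[0.25, 0],
 [0, 0.1]].

Step 3 — form the quadratic (x - mu)^T · Sigma^{-1} · (x - mu):
  Sigma^{-1} · (x - mu) = (0.5, -0.3).
  (x - mu)^T · [Sigma^{-1} · (x - mu)] = (2)·(0.5) + (-3)·(-0.3) = 1.9.

Step 4 — take square root: d = √(1.9) ≈ 1.3784.

d(x, mu) = √(1.9) ≈ 1.3784


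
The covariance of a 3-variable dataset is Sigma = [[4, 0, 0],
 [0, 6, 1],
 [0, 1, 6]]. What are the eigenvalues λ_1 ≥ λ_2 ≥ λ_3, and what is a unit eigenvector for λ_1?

Step 1 — characteristic polynomial p(λ) = det(λI - Sigma) = λ³ - tr·λ² + c_1·λ - det, where tr = trace, c_1 = sum of the principal 2×2 minors, det = det(Sigma):
  tr = 4 + 6 + 6 = 16,
  c_1 = (4·6 - (0)²) + (4·6 - (0)²) + (6·6 - (1)²) = 24 + 24 + 35 = 83,
  det = 4·(6·6 - (1)²) - (0)·((0)·6 - (1)·(0)) + (0)·((0)·(1) - 6·(0)) = 4·(35) - (0)·(0) + (0)·(0) = 140.
  So p(λ) = λ³ - 16λ² + 83λ - 140.
Step 2 — look for an integer root (rational root theorem: any rational root is an integer divisor of 140). Testing λ = 4:
  p(4) = 64 - 256 + 332 - 140 = 0  ✓
  Dividing out (λ - 4): p(λ) = (λ - 4)(λ² - 12λ + 35).
Step 3 — remaining eigenvalues from the quadratic λ² - 12λ + 35 = 0:
  Δ = 12² - 4·35 = 144 - 140 = 4,  λ = (12 ± √4)/2 = (12 ± 2)/2 = 7 or 5.
  Sorted: λ_1 = 7,  λ_2 = 5,  λ_3 = 4  (check: sum = 16 = tr ✓).

Step 4 — unit eigenvector for λ_1 = 7: v spans the null space of (Sigma - λ_1 I), whose rows are
  r_1 = (-3, 0, 0),  r_2 = (0, -1, 1),  r_3 = (0, 1, -1).
  v is orthogonal to every row, so take v ∝ r_1 × r_2 = ((0)·(1) - (0)·(-1), (0)·(0) - (-3)·(1), (-3)·(-1) - (0)·(0)) = (0, 3, 3).
  Rescale (divide by 3): u = (0, 1, 1).
  ||u|| = √((0)² + (1)² + (1)²) = √(2) ≈ 1.4142,  v_1 = u/||u|| ≈ (0, 0.7071, 0.7071) (||v_1|| = 1).

λ_1 = 7,  λ_2 = 5,  λ_3 = 4;  v_1 ≈ (0, 0.7071, 0.7071)


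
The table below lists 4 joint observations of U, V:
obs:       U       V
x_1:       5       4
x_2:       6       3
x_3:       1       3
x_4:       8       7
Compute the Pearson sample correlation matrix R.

Step 1 — column means:
  mean(U) = (5 + 6 + 1 + 8) / 4 = 20/4 = 5
  mean(V) = (4 + 3 + 3 + 7) / 4 = 17/4 = 4.25

Step 2 — sample variances and covariances s[i,j] = (1/(n-1)) · Σ_k (x_{k,i} - mean_i) · (x_{k,j} - mean_j), with n-1 = 3:
  s[U,U] = ((0)·(0) + (1)·(1) + (-4)·(-4) + (3)·(3)) / 3 = 26/3 = 8.6667
  s[U,V] = ((0)·(-0.25) + (1)·(-1.25) + (-4)·(-1.25) + (3)·(2.75)) / 3 = 12/3 = 4
  s[V,V] = ((-0.25)·(-0.25) + (-1.25)·(-1.25) + (-1.25)·(-1.25) + (2.75)·(2.75)) / 3 = 10.75/3 = 3.5833
  Sample standard deviations s_i = √(s[i,i]):
  s(U) = √(8.6667) = 2.9439
  s(V) = √(3.5833) = 1.893

Step 3 — r_{ij} = s_{ij} / (s_i · s_j):
  r[U,U] = 1 (diagonal).
  r[U,V] = 4 / (2.9439 · 1.893) = 4 / 5.5728 = 0.7178
  r[V,V] = 1 (diagonal).

R is symmetric with unit diagonal. Assembling:

R = [[1, 0.7178],
 [0.7178, 1]]


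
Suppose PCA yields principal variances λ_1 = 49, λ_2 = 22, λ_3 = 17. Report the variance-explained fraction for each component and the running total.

Step 1 — total variance = trace(Sigma) = Σ λ_i = 49 + 22 + 17 = 88.

Step 2 — fraction explained by component i = λ_i / Σ λ:
  PC1: 49/88 = 0.5568
  PC2: 22/88 = 0.25
  PC3: 17/88 = 0.1932

Step 3 — cumulative fraction after k components = (λ_1 + ... + λ_k) / Σ λ:
  k = 1: 49/88 = 0.5568
  k = 2: (49 + 22)/88 = 71/88 = 0.8068
  k = 3: (49 + 22 + 17)/88 = 88/88 = 1

Summary (fraction, with percent):

explained: PC1 0.5568 (55.68%), PC2 0.25 (25%), PC3 0.1932 (19.32%);  cumulative: 0.5568, 0.8068, 1


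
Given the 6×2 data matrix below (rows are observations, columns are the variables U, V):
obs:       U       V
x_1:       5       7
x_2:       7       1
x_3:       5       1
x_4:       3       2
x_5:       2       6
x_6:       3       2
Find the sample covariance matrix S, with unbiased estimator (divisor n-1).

Step 1 — column means:
  mean(U) = (5 + 7 + 5 + 3 + 2 + 3) / 6 = 25/6 = 4.1667
  mean(V) = (7 + 1 + 1 + 2 + 6 + 2) / 6 = 19/6 = 3.1667

Step 2 — sample covariance S[i,j] = (1/(n-1)) · Σ_k (x_{k,i} - mean_i) · (x_{k,j} - mean_j), with n-1 = 5.
  S[U,U] = ((0.8333)·(0.8333) + (2.8333)·(2.8333) + (0.8333)·(0.8333) + (-1.1667)·(-1.1667) + (-2.1667)·(-2.1667) + (-1.1667)·(-1.1667)) / 5 = 16.8333/5 = 3.3667
  S[U,V] = ((0.8333)·(3.8333) + (2.8333)·(-2.1667) + (0.8333)·(-2.1667) + (-1.1667)·(-1.1667) + (-2.1667)·(2.8333) + (-1.1667)·(-1.1667)) / 5 = -8.1667/5 = -1.6333
  S[V,V] = ((3.8333)·(3.8333) + (-2.1667)·(-2.1667) + (-2.1667)·(-2.1667) + (-1.1667)·(-1.1667) + (2.8333)·(2.8333) + (-1.1667)·(-1.1667)) / 5 = 34.8333/5 = 6.9667

S is symmetric (S[j,i] = S[i,j]). Assembling:

S = [[3.3667, -1.6333],
 [-1.6333, 6.9667]]


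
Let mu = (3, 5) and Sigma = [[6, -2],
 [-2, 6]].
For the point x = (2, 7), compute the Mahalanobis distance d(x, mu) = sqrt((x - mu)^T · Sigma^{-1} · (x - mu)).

Step 1 — centre the observation: (x - mu) = (-1, 2).

Step 2 — invert Sigma. det(Sigma) = 6·6 - (-2)² = 32.
  Sigma^{-1} = (1/det) · [[d, -b], [-b, a]] = [[0.1875, 0.0625],
 [0.0625, 0.1875]].

Step 3 — form the quadratic (x - mu)^T · Sigma^{-1} · (x - mu):
  Sigma^{-1} · (x - mu) = (-0.0625, 0.3125).
  (x - mu)^T · [Sigma^{-1} · (x - mu)] = (-1)·(-0.0625) + (2)·(0.3125) = 0.6875.

Step 4 — take square root: d = √(0.6875) ≈ 0.8292.

d(x, mu) = √(0.6875) ≈ 0.8292


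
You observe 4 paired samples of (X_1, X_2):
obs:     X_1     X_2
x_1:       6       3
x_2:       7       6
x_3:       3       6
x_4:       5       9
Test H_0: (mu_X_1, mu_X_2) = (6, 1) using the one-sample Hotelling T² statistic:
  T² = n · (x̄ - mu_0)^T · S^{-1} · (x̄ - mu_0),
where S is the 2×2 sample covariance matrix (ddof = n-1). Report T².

Step 1 — sample mean vector:
  mean(X_1) = (6 + 7 + 3 + 5) / 4 = 21/4 = 5.25
  mean(X_2) = (3 + 6 + 6 + 9) / 4 = 24/4 = 6
  x̄ = (5.25, 6),  deviation x̄ - mu_0 = (5.25, 6) - (6, 1) = (-0.75, 5).

Step 2 — sample covariance matrix, S[i,j] = (1/(n-1)) · Σ_k (x_{k,i} - mean_i) · (x_{k,j} - mean_j), divisor n-1 = 3:
  S[X_1,X_1] = ((0.75)·(0.75) + (1.75)·(1.75) + (-2.25)·(-2.25) + (-0.25)·(-0.25)) / 3 = 8.75/3 = 2.9167
  S[X_1,X_2] = ((0.75)·(-3) + (1.75)·(0) + (-2.25)·(0) + (-0.25)·(3)) / 3 = -3/3 = -1
  S[X_2,X_2] = ((-3)·(-3) + (0)·(0) + (0)·(0) + (3)·(3)) / 3 = 18/3 = 6
  S = [[2.9167, -1],
 [-1, 6]].

Step 3 — invert S. det(S) = 2.9167·6 - (-1)² = 16.5.
  S^{-1} = (1/det) · [[d, -b], [-b, a]] = [[0.3636, 0.0606],
 [0.0606, 0.1768]].

Step 4 — quadratic form (x̄ - mu_0)^T · S^{-1} · (x̄ - mu_0):
  S^{-1} · (x̄ - mu_0) = (0.0303, 0.8384),
  (x̄ - mu_0)^T · [...] = (-0.75)·(0.0303) + (5)·(0.8384) = 4.1692.

Step 5 — scale by n: T² = 4 · 4.1692 = 16.6768.

T² ≈ 16.6768


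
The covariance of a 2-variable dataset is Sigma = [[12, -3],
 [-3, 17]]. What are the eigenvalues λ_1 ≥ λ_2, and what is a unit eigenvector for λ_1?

Step 1 — characteristic polynomial of 2×2 Sigma:
  det(Sigma - λI) = λ² - trace · λ + det = 0.
  trace = 12 + 17 = 29, det = 12·17 - (-3)² = 195.
Step 2 — discriminant:
  Δ = trace² - 4·det = 841 - 780 = 61.
Step 3 — eigenvalues:
  λ = (trace ± √Δ)/2 = (29 ± 7.8102)/2,
  λ_1 = 18.4051,  λ_2 = 10.5949.

Step 4 — unit eigenvector for λ_1: solve (Sigma - λ_1 I)v = 0. First row:
  (12 - 18.4051)·v_x + (-3)·v_y = 0, i.e. (-6.4051)·v_x + (-3)·v_y = 0,
  so v ∝ (b, λ_1 - a) = (-3, 6.4051); multiply by -1 so the first entry is positive: u = (3, -6.4051).
  ||u|| = √((3)² + (-6.4051)²) = √(50.0256) ≈ 7.0729,
  v_1 = u/||u|| ≈ (0.4242, -0.9056) (||v_1|| = 1).

λ_1 = 18.4051,  λ_2 = 10.5949;  v_1 ≈ (0.4242, -0.9056)


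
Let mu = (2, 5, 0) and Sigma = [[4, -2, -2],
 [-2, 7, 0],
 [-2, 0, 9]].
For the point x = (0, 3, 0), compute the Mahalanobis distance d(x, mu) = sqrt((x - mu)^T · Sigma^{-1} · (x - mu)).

Step 1 — centre the observation: (x - mu) = (-2, -2, 0).

Step 2 — invert Sigma (cofactor / det for 3×3, or solve directly):
  Sigma^{-1} = [[0.3351, 0.0957, 0.0745],
 [0.0957, 0.1702, 0.0213],
 [0.0745, 0.0213, 0.1277]].

Step 3 — form the quadratic (x - mu)^T · Sigma^{-1} · (x - mu):
  Sigma^{-1} · (x - mu) = (-0.8617, -0.5319, -0.1915).
  (x - mu)^T · [Sigma^{-1} · (x - mu)] = (-2)·(-0.8617) + (-2)·(-0.5319) + (0)·(-0.1915) = 2.7872.

Step 4 — take square root: d = √(2.7872) ≈ 1.6695.

d(x, mu) = √(2.7872) ≈ 1.6695


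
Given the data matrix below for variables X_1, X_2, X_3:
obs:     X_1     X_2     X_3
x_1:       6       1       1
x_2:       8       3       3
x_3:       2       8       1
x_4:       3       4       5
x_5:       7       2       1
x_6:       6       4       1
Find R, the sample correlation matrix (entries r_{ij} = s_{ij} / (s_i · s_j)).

Step 1 — column means:
  mean(X_1) = (6 + 8 + 2 + 3 + 7 + 6) / 6 = 32/6 = 5.3333
  mean(X_2) = (1 + 3 + 8 + 4 + 2 + 4) / 6 = 22/6 = 3.6667
  mean(X_3) = (1 + 3 + 1 + 5 + 1 + 1) / 6 = 12/6 = 2

Step 2 — sample variances and covariances s[i,j] = (1/(n-1)) · Σ_k (x_{k,i} - mean_i) · (x_{k,j} - mean_j), with n-1 = 5:
  s[X_1,X_1] = ((0.6667)·(0.6667) + (2.6667)·(2.6667) + (-3.3333)·(-3.3333) + (-2.3333)·(-2.3333) + (1.6667)·(1.6667) + (0.6667)·(0.6667)) / 5 = 27.3333/5 = 5.4667
  s[X_1,X_2] = ((0.6667)·(-2.6667) + (2.6667)·(-0.6667) + (-3.3333)·(4.3333) + (-2.3333)·(0.3333) + (1.6667)·(-1.6667) + (0.6667)·(0.3333)) / 5 = -21.3333/5 = -4.2667
  s[X_1,X_3] = ((0.6667)·(-1) + (2.6667)·(1) + (-3.3333)·(-1) + (-2.3333)·(3) + (1.6667)·(-1) + (0.6667)·(-1)) / 5 = -4/5 = -0.8
  s[X_2,X_2] = ((-2.6667)·(-2.6667) + (-0.6667)·(-0.6667) + (4.3333)·(4.3333) + (0.3333)·(0.3333) + (-1.6667)·(-1.6667) + (0.3333)·(0.3333)) / 5 = 29.3333/5 = 5.8667
  s[X_2,X_3] = ((-2.6667)·(-1) + (-0.6667)·(1) + (4.3333)·(-1) + (0.3333)·(3) + (-1.6667)·(-1) + (0.3333)·(-1)) / 5 = 0/5 = 0
  s[X_3,X_3] = ((-1)·(-1) + (1)·(1) + (-1)·(-1) + (3)·(3) + (-1)·(-1) + (-1)·(-1)) / 5 = 14/5 = 2.8
  Sample standard deviations s_i = √(s[i,i]):
  s(X_1) = √(5.4667) = 2.3381
  s(X_2) = √(5.8667) = 2.4221
  s(X_3) = √(2.8) = 1.6733

Step 3 — r_{ij} = s_{ij} / (s_i · s_j):
  r[X_1,X_1] = 1 (diagonal).
  r[X_1,X_2] = -4.2667 / (2.3381 · 2.4221) = -4.2667 / 5.6631 = -0.7534
  r[X_1,X_3] = -0.8 / (2.3381 · 1.6733) = -0.8 / 3.9124 = -0.2045
  r[X_2,X_2] = 1 (diagonal).
  r[X_2,X_3] = 0 / (2.4221 · 1.6733) = 0 / 4.053 = 0
  r[X_3,X_3] = 1 (diagonal).

R is symmetric with unit diagonal. Assembling:

R = [[1, -0.7534, -0.2045],
 [-0.7534, 1, 0],
 [-0.2045, 0, 1]]


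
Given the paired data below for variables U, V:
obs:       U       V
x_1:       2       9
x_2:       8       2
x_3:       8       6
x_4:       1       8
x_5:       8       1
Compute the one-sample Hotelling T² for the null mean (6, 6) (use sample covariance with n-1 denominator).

Step 1 — sample mean vector:
  mean(U) = (2 + 8 + 8 + 1 + 8) / 5 = 27/5 = 5.4
  mean(V) = (9 + 2 + 6 + 8 + 1) / 5 = 26/5 = 5.2
  x̄ = (5.4, 5.2),  deviation x̄ - mu_0 = (5.4, 5.2) - (6, 6) = (-0.6, -0.8).

Step 2 — sample covariance matrix, S[i,j] = (1/(n-1)) · Σ_k (x_{k,i} - mean_i) · (x_{k,j} - mean_j), divisor n-1 = 4:
  S[U,U] = ((-3.4)·(-3.4) + (2.6)·(2.6) + (2.6)·(2.6) + (-4.4)·(-4.4) + (2.6)·(2.6)) / 4 = 51.2/4 = 12.8
  S[U,V] = ((-3.4)·(3.8) + (2.6)·(-3.2) + (2.6)·(0.8) + (-4.4)·(2.8) + (2.6)·(-4.2)) / 4 = -42.4/4 = -10.6
  S[V,V] = ((3.8)·(3.8) + (-3.2)·(-3.2) + (0.8)·(0.8) + (2.8)·(2.8) + (-4.2)·(-4.2)) / 4 = 50.8/4 = 12.7
  S = [[12.8, -10.6],
 [-10.6, 12.7]].

Step 3 — invert S. det(S) = 12.8·12.7 - (-10.6)² = 50.2.
  S^{-1} = (1/det) · [[d, -b], [-b, a]] = [[0.253, 0.2112],
 [0.2112, 0.255]].

Step 4 — quadratic form (x̄ - mu_0)^T · S^{-1} · (x̄ - mu_0):
  S^{-1} · (x̄ - mu_0) = (-0.3207, -0.3307),
  (x̄ - mu_0)^T · [...] = (-0.6)·(-0.3207) + (-0.8)·(-0.3307) = 0.457.

Step 5 — scale by n: T² = 5 · 0.457 = 2.2849.

T² ≈ 2.2849


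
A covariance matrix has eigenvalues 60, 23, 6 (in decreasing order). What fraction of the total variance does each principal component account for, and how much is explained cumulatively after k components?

Step 1 — total variance = trace(Sigma) = Σ λ_i = 60 + 23 + 6 = 89.

Step 2 — fraction explained by component i = λ_i / Σ λ:
  PC1: 60/89 = 0.6742
  PC2: 23/89 = 0.2584
  PC3: 6/89 = 0.0674

Step 3 — cumulative fraction after k components = (λ_1 + ... + λ_k) / Σ λ:
  k = 1: 60/89 = 0.6742
  k = 2: (60 + 23)/89 = 83/89 = 0.9326
  k = 3: (60 + 23 + 6)/89 = 89/89 = 1

Summary (fraction, with percent):

explained: PC1 0.6742 (67.42%), PC2 0.2584 (25.84%), PC3 0.0674 (6.74%);  cumulative: 0.6742, 0.9326, 1


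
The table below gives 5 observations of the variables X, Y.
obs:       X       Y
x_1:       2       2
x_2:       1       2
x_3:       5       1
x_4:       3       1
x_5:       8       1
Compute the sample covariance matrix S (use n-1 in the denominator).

Step 1 — column means:
  mean(X) = (2 + 1 + 5 + 3 + 8) / 5 = 19/5 = 3.8
  mean(Y) = (2 + 2 + 1 + 1 + 1) / 5 = 7/5 = 1.4

Step 2 — sample covariance S[i,j] = (1/(n-1)) · Σ_k (x_{k,i} - mean_i) · (x_{k,j} - mean_j), with n-1 = 4.
  S[X,X] = ((-1.8)·(-1.8) + (-2.8)·(-2.8) + (1.2)·(1.2) + (-0.8)·(-0.8) + (4.2)·(4.2)) / 4 = 30.8/4 = 7.7
  S[X,Y] = ((-1.8)·(0.6) + (-2.8)·(0.6) + (1.2)·(-0.4) + (-0.8)·(-0.4) + (4.2)·(-0.4)) / 4 = -4.6/4 = -1.15
  S[Y,Y] = ((0.6)·(0.6) + (0.6)·(0.6) + (-0.4)·(-0.4) + (-0.4)·(-0.4) + (-0.4)·(-0.4)) / 4 = 1.2/4 = 0.3

S is symmetric (S[j,i] = S[i,j]). Assembling:

S = [[7.7, -1.15],
 [-1.15, 0.3]]


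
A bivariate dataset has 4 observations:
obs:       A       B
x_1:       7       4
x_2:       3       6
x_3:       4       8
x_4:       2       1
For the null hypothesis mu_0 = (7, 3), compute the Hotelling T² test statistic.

Step 1 — sample mean vector:
  mean(A) = (7 + 3 + 4 + 2) / 4 = 16/4 = 4
  mean(B) = (4 + 6 + 8 + 1) / 4 = 19/4 = 4.75
  x̄ = (4, 4.75),  deviation x̄ - mu_0 = (4, 4.75) - (7, 3) = (-3, 1.75).

Step 2 — sample covariance matrix, S[i,j] = (1/(n-1)) · Σ_k (x_{k,i} - mean_i) · (x_{k,j} - mean_j), divisor n-1 = 3:
  S[A,A] = ((3)·(3) + (-1)·(-1) + (0)·(0) + (-2)·(-2)) / 3 = 14/3 = 4.6667
  S[A,B] = ((3)·(-0.75) + (-1)·(1.25) + (0)·(3.25) + (-2)·(-3.75)) / 3 = 4/3 = 1.3333
  S[B,B] = ((-0.75)·(-0.75) + (1.25)·(1.25) + (3.25)·(3.25) + (-3.75)·(-3.75)) / 3 = 26.75/3 = 8.9167
  S = [[4.6667, 1.3333],
 [1.3333, 8.9167]].

Step 3 — invert S. det(S) = 4.6667·8.9167 - (1.3333)² = 39.8333.
  S^{-1} = (1/det) · [[d, -b], [-b, a]] = [[0.2238, -0.0335],
 [-0.0335, 0.1172]].

Step 4 — quadratic form (x̄ - mu_0)^T · S^{-1} · (x̄ - mu_0):
  S^{-1} · (x̄ - mu_0) = (-0.7301, 0.3054),
  (x̄ - mu_0)^T · [...] = (-3)·(-0.7301) + (1.75)·(0.3054) = 2.7249.

Step 5 — scale by n: T² = 4 · 2.7249 = 10.8996.

T² ≈ 10.8996


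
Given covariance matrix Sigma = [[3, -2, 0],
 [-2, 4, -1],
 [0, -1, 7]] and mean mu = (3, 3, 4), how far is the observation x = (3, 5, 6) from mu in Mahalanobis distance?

Step 1 — centre the observation: (x - mu) = (0, 2, 2).

Step 2 — invert Sigma (cofactor / det for 3×3, or solve directly):
  Sigma^{-1} = [[0.5094, 0.2642, 0.0377],
 [0.2642, 0.3962, 0.0566],
 [0.0377, 0.0566, 0.1509]].

Step 3 — form the quadratic (x - mu)^T · Sigma^{-1} · (x - mu):
  Sigma^{-1} · (x - mu) = (0.6038, 0.9057, 0.4151).
  (x - mu)^T · [Sigma^{-1} · (x - mu)] = (0)·(0.6038) + (2)·(0.9057) + (2)·(0.4151) = 2.6415.

Step 4 — take square root: d = √(2.6415) ≈ 1.6253.

d(x, mu) = √(2.6415) ≈ 1.6253


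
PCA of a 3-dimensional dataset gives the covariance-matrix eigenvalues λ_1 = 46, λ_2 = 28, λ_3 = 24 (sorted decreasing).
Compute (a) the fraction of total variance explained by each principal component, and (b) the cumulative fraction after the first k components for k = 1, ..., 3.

Step 1 — total variance = trace(Sigma) = Σ λ_i = 46 + 28 + 24 = 98.

Step 2 — fraction explained by component i = λ_i / Σ λ:
  PC1: 46/98 = 0.4694
  PC2: 28/98 = 0.2857
  PC3: 24/98 = 0.2449

Step 3 — cumulative fraction after k components = (λ_1 + ... + λ_k) / Σ λ:
  k = 1: 46/98 = 0.4694
  k = 2: (46 + 28)/98 = 74/98 = 0.7551
  k = 3: (46 + 28 + 24)/98 = 98/98 = 1

Summary (fraction, with percent):

explained: PC1 0.4694 (46.94%), PC2 0.2857 (28.57%), PC3 0.2449 (24.49%);  cumulative: 0.4694, 0.7551, 1


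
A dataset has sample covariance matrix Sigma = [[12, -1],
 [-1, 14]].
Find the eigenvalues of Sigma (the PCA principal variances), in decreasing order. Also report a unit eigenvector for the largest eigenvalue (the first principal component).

Step 1 — characteristic polynomial of 2×2 Sigma:
  det(Sigma - λI) = λ² - trace · λ + det = 0.
  trace = 12 + 14 = 26, det = 12·14 - (-1)² = 167.
Step 2 — discriminant:
  Δ = trace² - 4·det = 676 - 668 = 8.
Step 3 — eigenvalues:
  λ = (trace ± √Δ)/2 = (26 ± 2.8284)/2,
  λ_1 = 14.4142,  λ_2 = 11.5858.

Step 4 — unit eigenvector for λ_1: solve (Sigma - λ_1 I)v = 0. First row:
  (12 - 14.4142)·v_x + (-1)·v_y = 0, i.e. (-2.4142)·v_x + (-1)·v_y = 0,
  so v ∝ (b, λ_1 - a) = (-1, 2.4142); multiply by -1 so the first entry is positive: u = (1, -2.4142).
  ||u|| = √((1)² + (-2.4142)²) = √(6.8284) ≈ 2.6131,
  v_1 = u/||u|| ≈ (0.3827, -0.9239) (||v_1|| = 1).

λ_1 = 14.4142,  λ_2 = 11.5858;  v_1 ≈ (0.3827, -0.9239)


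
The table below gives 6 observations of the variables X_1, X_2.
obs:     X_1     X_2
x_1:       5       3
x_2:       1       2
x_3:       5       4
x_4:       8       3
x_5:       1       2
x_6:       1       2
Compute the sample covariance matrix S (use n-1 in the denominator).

Step 1 — column means:
  mean(X_1) = (5 + 1 + 5 + 8 + 1 + 1) / 6 = 21/6 = 3.5
  mean(X_2) = (3 + 2 + 4 + 3 + 2 + 2) / 6 = 16/6 = 2.6667

Step 2 — sample covariance S[i,j] = (1/(n-1)) · Σ_k (x_{k,i} - mean_i) · (x_{k,j} - mean_j), with n-1 = 5.
  S[X_1,X_1] = ((1.5)·(1.5) + (-2.5)·(-2.5) + (1.5)·(1.5) + (4.5)·(4.5) + (-2.5)·(-2.5) + (-2.5)·(-2.5)) / 5 = 43.5/5 = 8.7
  S[X_1,X_2] = ((1.5)·(0.3333) + (-2.5)·(-0.6667) + (1.5)·(1.3333) + (4.5)·(0.3333) + (-2.5)·(-0.6667) + (-2.5)·(-0.6667)) / 5 = 9/5 = 1.8
  S[X_2,X_2] = ((0.3333)·(0.3333) + (-0.6667)·(-0.6667) + (1.3333)·(1.3333) + (0.3333)·(0.3333) + (-0.6667)·(-0.6667) + (-0.6667)·(-0.6667)) / 5 = 3.3333/5 = 0.6667

S is symmetric (S[j,i] = S[i,j]). Assembling:

S = [[8.7, 1.8],
 [1.8, 0.6667]]


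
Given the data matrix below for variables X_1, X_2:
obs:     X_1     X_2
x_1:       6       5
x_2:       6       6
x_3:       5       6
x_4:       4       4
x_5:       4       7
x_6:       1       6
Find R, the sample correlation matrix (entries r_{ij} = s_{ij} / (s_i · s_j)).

Step 1 — column means:
  mean(X_1) = (6 + 6 + 5 + 4 + 4 + 1) / 6 = 26/6 = 4.3333
  mean(X_2) = (5 + 6 + 6 + 4 + 7 + 6) / 6 = 34/6 = 5.6667

Step 2 — sample variances and covariances s[i,j] = (1/(n-1)) · Σ_k (x_{k,i} - mean_i) · (x_{k,j} - mean_j), with n-1 = 5:
  s[X_1,X_1] = ((1.6667)·(1.6667) + (1.6667)·(1.6667) + (0.6667)·(0.6667) + (-0.3333)·(-0.3333) + (-0.3333)·(-0.3333) + (-3.3333)·(-3.3333)) / 5 = 17.3333/5 = 3.4667
  s[X_1,X_2] = ((1.6667)·(-0.6667) + (1.6667)·(0.3333) + (0.6667)·(0.3333) + (-0.3333)·(-1.6667) + (-0.3333)·(1.3333) + (-3.3333)·(0.3333)) / 5 = -1.3333/5 = -0.2667
  s[X_2,X_2] = ((-0.6667)·(-0.6667) + (0.3333)·(0.3333) + (0.3333)·(0.3333) + (-1.6667)·(-1.6667) + (1.3333)·(1.3333) + (0.3333)·(0.3333)) / 5 = 5.3333/5 = 1.0667
  Sample standard deviations s_i = √(s[i,i]):
  s(X_1) = √(3.4667) = 1.8619
  s(X_2) = √(1.0667) = 1.0328

Step 3 — r_{ij} = s_{ij} / (s_i · s_j):
  r[X_1,X_1] = 1 (diagonal).
  r[X_1,X_2] = -0.2667 / (1.8619 · 1.0328) = -0.2667 / 1.923 = -0.1387
  r[X_2,X_2] = 1 (diagonal).

R is symmetric with unit diagonal. Assembling:

R = [[1, -0.1387],
 [-0.1387, 1]]
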